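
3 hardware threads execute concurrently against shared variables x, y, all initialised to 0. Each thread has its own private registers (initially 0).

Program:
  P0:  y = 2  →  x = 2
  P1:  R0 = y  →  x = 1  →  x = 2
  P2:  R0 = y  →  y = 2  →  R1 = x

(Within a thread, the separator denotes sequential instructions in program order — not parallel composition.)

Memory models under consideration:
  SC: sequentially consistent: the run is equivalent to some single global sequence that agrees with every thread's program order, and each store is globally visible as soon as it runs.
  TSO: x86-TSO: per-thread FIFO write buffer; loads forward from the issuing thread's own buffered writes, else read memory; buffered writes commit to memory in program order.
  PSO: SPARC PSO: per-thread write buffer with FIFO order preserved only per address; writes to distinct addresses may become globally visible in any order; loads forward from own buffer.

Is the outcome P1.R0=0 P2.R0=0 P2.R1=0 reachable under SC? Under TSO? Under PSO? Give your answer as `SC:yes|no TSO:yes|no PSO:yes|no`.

outcome vector order: (P1.R0,P2.R0,P2.R1)
under SC → 000 001 002 020 021 022 200 201 202 220 221 222
under TSO → 000 001 002 020 021 022 200 201 202 220 221 222
under PSO → 000 001 002 020 021 022 200 201 202 220 221 222
target 000 ∈ {SC,TSO,PSO}

SC:yes TSO:yes PSO:yes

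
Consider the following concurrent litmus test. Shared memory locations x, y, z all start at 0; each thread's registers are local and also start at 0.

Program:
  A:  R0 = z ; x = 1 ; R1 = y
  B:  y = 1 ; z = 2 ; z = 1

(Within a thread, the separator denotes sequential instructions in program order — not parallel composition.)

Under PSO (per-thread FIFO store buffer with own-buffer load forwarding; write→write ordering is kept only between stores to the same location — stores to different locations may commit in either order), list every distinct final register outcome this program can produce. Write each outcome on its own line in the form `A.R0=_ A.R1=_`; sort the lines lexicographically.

outcome vector order: (A.R0,A.R1)
|PSO outcomes| = 6

A.R0=0 A.R1=0
A.R0=0 A.R1=1
A.R0=1 A.R1=0
A.R0=1 A.R1=1
A.R0=2 A.R1=0
A.R0=2 A.R1=1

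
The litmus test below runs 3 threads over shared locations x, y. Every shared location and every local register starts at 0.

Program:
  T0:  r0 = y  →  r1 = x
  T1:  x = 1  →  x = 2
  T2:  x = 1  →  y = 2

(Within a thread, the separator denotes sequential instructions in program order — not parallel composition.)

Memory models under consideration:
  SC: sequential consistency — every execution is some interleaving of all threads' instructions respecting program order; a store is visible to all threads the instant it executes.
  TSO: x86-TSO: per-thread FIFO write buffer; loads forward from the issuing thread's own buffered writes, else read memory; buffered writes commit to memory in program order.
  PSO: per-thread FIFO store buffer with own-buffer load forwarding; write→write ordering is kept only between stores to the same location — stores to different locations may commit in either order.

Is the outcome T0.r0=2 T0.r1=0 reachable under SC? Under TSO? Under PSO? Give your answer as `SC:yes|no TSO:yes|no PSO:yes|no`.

SC:no TSO:no PSO:yes

outcome vector order: (T0.r0,T0.r1)
SC: 5 outcomes — {(0,0), (0,1), (0,2), (2,1), (2,2)}
TSO: 5 outcomes — {(0,0), (0,1), (0,2), (2,1), (2,2)}
PSO: 6 outcomes — {(0,0), (0,1), (0,2), (2,0), (2,1), (2,2)}
target (2,0) ∈ {PSO}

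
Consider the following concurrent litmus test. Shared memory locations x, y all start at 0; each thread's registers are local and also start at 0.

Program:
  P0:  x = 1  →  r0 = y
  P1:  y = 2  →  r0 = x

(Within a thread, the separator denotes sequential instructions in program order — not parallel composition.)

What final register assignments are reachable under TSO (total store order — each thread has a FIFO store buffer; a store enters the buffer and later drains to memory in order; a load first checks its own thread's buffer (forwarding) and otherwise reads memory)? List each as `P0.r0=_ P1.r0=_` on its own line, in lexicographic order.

outcome vector order: (P0.r0,P1.r0)
|TSO outcomes| = 4

P0.r0=0 P1.r0=0
P0.r0=0 P1.r0=1
P0.r0=2 P1.r0=0
P0.r0=2 P1.r0=1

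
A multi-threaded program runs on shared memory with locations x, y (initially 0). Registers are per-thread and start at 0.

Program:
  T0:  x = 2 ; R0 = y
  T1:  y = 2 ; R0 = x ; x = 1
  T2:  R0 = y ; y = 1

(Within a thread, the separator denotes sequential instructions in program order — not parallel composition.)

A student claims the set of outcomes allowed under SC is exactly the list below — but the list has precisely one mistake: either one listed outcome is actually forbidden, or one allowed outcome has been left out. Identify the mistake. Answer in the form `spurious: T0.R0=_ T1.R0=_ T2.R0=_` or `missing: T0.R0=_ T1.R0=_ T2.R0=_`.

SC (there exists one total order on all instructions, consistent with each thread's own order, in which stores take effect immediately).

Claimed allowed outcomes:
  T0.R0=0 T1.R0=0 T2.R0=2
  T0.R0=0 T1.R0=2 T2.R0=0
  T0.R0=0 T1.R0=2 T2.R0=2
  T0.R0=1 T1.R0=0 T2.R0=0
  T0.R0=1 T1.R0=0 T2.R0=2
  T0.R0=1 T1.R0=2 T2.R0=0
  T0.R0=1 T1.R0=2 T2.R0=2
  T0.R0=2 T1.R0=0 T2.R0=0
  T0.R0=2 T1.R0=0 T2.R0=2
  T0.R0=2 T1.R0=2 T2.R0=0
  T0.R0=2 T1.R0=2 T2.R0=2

outcome vector order: (T0.R0,T1.R0,T2.R0)
[SC] allowed = {(0,2,0), (0,2,2), (1,0,0), (1,0,2), (1,2,0), (1,2,2), (2,0,0), (2,0,2), (2,2,0), (2,2,2)}
claimed∖SC = {(0,0,2)}

spurious: T0.R0=0 T1.R0=0 T2.R0=2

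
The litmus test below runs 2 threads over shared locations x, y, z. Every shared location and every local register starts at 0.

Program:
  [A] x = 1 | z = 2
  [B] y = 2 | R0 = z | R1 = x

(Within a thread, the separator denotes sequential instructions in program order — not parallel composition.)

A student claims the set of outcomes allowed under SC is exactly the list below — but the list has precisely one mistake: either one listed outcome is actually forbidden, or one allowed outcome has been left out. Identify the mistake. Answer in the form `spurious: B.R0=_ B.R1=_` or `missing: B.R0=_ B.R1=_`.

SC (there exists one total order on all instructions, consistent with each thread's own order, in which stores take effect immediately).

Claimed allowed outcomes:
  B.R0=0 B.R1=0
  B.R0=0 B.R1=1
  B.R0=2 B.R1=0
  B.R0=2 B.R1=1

spurious: B.R0=2 B.R1=0

outcome vector order: (B.R0,B.R1)
SC (3): <0 0>, <0 1>, <2 1>
claimed∖SC = {<2 0>}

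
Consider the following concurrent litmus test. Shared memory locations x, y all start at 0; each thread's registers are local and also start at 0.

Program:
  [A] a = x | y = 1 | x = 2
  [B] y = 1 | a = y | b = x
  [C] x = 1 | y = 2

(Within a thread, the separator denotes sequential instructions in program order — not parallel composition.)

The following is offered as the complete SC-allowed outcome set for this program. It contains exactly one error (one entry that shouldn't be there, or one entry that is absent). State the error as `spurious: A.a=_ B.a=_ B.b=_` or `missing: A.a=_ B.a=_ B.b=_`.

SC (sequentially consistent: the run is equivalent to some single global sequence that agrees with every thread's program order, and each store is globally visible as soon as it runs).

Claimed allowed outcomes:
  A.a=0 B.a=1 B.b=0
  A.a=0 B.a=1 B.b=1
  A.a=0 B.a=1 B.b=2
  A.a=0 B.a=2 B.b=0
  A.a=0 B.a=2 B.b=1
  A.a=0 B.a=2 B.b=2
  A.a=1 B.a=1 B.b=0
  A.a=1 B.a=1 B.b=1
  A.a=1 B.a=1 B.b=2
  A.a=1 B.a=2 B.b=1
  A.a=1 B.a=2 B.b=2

spurious: A.a=0 B.a=2 B.b=0

outcome vector order: (A.a,B.a,B.b)
under SC → 010; 011; 012; 021; 022; 110; 111; 112; 121; 122
claimed∖SC = {020}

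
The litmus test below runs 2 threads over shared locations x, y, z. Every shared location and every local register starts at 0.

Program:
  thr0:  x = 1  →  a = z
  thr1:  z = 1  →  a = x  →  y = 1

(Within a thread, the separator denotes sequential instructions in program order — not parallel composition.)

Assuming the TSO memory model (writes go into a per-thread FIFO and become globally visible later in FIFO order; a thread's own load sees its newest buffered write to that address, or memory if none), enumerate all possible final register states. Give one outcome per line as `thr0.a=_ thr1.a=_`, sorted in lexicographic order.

thr0.a=0 thr1.a=0
thr0.a=0 thr1.a=1
thr0.a=1 thr1.a=0
thr0.a=1 thr1.a=1

outcome vector order: (thr0.a,thr1.a)
|TSO outcomes| = 4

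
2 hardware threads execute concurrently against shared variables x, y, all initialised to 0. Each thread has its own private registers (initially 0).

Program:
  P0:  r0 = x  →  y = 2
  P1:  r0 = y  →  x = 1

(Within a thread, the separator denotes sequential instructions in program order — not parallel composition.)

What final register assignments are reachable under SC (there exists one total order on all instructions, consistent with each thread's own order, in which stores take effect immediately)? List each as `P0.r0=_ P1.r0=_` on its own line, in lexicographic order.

outcome vector order: (P0.r0,P1.r0)
|SC outcomes| = 3

P0.r0=0 P1.r0=0
P0.r0=0 P1.r0=2
P0.r0=1 P1.r0=0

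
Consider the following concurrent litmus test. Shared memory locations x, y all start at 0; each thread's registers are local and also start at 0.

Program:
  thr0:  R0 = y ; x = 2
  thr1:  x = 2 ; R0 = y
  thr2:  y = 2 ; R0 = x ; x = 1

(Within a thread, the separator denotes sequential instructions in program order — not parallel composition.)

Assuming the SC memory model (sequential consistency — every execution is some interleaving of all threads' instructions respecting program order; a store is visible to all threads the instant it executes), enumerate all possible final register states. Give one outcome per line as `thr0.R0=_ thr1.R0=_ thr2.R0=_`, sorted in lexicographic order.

outcome vector order: (thr0.R0,thr1.R0,thr2.R0)
|SC outcomes| = 6

thr0.R0=0 thr1.R0=0 thr2.R0=2
thr0.R0=0 thr1.R0=2 thr2.R0=0
thr0.R0=0 thr1.R0=2 thr2.R0=2
thr0.R0=2 thr1.R0=0 thr2.R0=2
thr0.R0=2 thr1.R0=2 thr2.R0=0
thr0.R0=2 thr1.R0=2 thr2.R0=2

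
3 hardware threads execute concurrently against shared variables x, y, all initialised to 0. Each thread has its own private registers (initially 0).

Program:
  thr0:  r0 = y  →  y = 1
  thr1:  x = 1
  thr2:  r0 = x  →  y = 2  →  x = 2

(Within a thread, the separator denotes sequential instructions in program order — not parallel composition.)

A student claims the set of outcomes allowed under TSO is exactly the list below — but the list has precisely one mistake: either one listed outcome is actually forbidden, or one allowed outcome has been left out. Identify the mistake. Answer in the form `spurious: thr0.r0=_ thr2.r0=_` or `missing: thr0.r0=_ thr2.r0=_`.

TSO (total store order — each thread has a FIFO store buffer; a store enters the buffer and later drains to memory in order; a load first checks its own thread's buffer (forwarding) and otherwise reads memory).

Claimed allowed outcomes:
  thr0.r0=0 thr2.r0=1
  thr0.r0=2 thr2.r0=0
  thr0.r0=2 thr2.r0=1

outcome vector order: (thr0.r0,thr2.r0)
[TSO] allowed = {(0,0), (0,1), (2,0), (2,1)}
TSO∖claimed = {(0,0)}

missing: thr0.r0=0 thr2.r0=0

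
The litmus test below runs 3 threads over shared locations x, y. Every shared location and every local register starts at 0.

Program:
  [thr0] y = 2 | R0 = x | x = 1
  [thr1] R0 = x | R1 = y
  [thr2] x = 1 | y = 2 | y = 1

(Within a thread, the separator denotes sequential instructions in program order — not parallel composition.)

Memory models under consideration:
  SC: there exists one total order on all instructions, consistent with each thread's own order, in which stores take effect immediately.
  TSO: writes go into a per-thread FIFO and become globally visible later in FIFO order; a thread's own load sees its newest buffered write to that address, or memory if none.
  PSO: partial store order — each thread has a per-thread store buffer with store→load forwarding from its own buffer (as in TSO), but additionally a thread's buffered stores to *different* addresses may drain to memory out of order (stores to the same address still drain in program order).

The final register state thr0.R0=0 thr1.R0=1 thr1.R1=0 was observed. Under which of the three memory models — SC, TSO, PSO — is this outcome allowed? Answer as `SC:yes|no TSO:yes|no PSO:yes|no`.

outcome vector order: (thr0.R0,thr1.R0,thr1.R1)
under SC → 000 001 002 011 012 100 101 102 110 111 112
under TSO → 000 001 002 010 011 012 100 101 102 110 111 112
under PSO → 000 001 002 010 011 012 100 101 102 110 111 112
target 010 ∈ {TSO,PSO}

SC:no TSO:yes PSO:yes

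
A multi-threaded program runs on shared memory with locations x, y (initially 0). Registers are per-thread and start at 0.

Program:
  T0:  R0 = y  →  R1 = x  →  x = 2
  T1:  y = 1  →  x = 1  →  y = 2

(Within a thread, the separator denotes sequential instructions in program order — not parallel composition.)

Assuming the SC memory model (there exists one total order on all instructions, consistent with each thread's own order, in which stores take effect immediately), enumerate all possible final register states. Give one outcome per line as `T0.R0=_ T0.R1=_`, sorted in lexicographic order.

outcome vector order: (T0.R0,T0.R1)
|SC outcomes| = 5

T0.R0=0 T0.R1=0
T0.R0=0 T0.R1=1
T0.R0=1 T0.R1=0
T0.R0=1 T0.R1=1
T0.R0=2 T0.R1=1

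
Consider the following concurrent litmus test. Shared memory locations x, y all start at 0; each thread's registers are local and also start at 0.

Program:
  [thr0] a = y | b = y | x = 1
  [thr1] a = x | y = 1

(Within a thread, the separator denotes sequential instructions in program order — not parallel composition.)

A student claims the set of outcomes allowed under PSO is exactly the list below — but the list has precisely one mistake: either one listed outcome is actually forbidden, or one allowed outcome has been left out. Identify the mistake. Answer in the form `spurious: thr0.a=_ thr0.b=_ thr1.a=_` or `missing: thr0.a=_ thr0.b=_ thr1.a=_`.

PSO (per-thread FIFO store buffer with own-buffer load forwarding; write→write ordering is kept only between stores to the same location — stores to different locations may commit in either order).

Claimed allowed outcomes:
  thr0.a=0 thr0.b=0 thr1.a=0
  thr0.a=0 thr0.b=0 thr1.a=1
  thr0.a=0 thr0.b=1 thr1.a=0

missing: thr0.a=1 thr0.b=1 thr1.a=0

outcome vector order: (thr0.a,thr0.b,thr1.a)
PSO: 4 outcomes — {<0 0 0> <0 0 1> <0 1 0> <1 1 0>}
PSO∖claimed = {<1 1 0>}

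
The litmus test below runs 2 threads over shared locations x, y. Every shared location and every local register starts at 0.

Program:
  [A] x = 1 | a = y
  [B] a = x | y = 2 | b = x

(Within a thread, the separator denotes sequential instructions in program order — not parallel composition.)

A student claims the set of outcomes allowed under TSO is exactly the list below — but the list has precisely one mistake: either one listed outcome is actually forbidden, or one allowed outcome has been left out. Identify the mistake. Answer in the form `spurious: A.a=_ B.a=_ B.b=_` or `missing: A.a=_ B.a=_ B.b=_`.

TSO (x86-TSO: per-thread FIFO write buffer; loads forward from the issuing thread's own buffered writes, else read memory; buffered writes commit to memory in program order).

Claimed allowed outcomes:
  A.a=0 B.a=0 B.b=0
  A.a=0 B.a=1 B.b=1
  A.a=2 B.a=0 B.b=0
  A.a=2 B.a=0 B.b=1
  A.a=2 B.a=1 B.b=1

missing: A.a=0 B.a=0 B.b=1

outcome vector order: (A.a,B.a,B.b)
[TSO] allowed = {<0 0 0>, <0 0 1>, <0 1 1>, <2 0 0>, <2 0 1>, <2 1 1>}
TSO∖claimed = {<0 0 1>}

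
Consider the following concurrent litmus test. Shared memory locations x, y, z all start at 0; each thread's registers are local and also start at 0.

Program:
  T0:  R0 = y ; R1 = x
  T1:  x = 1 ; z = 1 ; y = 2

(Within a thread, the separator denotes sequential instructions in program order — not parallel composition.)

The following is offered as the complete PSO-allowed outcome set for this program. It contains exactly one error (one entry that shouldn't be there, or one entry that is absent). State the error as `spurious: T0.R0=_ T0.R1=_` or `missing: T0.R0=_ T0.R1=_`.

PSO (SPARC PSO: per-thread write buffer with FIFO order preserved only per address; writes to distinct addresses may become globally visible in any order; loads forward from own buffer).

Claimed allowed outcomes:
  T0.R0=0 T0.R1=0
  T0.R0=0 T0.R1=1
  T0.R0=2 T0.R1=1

outcome vector order: (T0.R0,T0.R1)
PSO: 4 outcomes — {00, 01, 20, 21}
PSO∖claimed = {20}

missing: T0.R0=2 T0.R1=0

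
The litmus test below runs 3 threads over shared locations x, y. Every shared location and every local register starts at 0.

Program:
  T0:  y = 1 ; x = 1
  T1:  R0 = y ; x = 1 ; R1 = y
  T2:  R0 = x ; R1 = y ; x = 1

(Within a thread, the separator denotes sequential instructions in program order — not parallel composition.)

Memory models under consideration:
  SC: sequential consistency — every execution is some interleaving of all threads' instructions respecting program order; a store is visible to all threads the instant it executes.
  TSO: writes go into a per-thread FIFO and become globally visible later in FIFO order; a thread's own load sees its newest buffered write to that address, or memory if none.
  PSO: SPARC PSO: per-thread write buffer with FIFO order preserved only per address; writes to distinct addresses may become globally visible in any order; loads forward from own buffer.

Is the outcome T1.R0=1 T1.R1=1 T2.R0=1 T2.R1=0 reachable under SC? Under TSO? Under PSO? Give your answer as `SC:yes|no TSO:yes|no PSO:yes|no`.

outcome vector order: (T1.R0,T1.R1,T2.R0,T2.R1)
SC: 11 outcomes — {(0,0,0,0), (0,0,0,1), (0,0,1,0), (0,0,1,1), (0,1,0,0), (0,1,0,1), (0,1,1,0), (0,1,1,1), (1,1,0,0), (1,1,0,1), (1,1,1,1)}
TSO: 11 outcomes — {(0,0,0,0), (0,0,0,1), (0,0,1,0), (0,0,1,1), (0,1,0,0), (0,1,0,1), (0,1,1,0), (0,1,1,1), (1,1,0,0), (1,1,0,1), (1,1,1,1)}
PSO: 12 outcomes — {(0,0,0,0), (0,0,0,1), (0,0,1,0), (0,0,1,1), (0,1,0,0), (0,1,0,1), (0,1,1,0), (0,1,1,1), (1,1,0,0), (1,1,0,1), (1,1,1,0), (1,1,1,1)}
target (1,1,1,0) ∈ {PSO}

SC:no TSO:no PSO:yes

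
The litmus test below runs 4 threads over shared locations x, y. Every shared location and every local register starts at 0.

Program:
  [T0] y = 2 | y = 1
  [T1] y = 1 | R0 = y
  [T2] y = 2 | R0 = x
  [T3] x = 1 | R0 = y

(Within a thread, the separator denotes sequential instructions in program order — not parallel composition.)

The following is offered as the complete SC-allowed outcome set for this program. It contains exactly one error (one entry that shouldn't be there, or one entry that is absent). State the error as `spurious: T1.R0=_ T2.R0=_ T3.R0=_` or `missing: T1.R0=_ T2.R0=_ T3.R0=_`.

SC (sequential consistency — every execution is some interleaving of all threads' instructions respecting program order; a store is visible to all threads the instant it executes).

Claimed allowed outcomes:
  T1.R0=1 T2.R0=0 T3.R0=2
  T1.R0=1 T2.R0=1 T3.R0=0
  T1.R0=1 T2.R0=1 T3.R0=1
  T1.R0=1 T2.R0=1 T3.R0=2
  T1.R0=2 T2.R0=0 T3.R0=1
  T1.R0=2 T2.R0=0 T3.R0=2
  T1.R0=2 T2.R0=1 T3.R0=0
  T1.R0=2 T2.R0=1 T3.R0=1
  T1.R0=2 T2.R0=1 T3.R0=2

outcome vector order: (T1.R0,T2.R0,T3.R0)
SC: 10 outcomes — {<1 0 1> <1 0 2> <1 1 0> <1 1 1> <1 1 2> <2 0 1> <2 0 2> <2 1 0> <2 1 1> <2 1 2>}
SC∖claimed = {<1 0 1>}

missing: T1.R0=1 T2.R0=0 T3.R0=1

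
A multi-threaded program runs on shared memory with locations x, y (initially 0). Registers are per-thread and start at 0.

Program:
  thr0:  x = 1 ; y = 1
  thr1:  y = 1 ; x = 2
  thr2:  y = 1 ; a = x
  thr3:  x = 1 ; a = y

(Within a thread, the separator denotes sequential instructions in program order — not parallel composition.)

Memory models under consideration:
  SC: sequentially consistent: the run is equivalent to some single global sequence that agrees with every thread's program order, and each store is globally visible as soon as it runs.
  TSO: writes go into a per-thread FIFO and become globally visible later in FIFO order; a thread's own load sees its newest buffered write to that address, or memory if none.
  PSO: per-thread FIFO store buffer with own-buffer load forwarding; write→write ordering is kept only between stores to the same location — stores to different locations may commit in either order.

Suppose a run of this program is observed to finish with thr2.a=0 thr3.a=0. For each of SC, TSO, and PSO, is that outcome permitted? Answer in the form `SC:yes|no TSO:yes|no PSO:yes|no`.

SC:no TSO:yes PSO:yes

outcome vector order: (thr2.a,thr3.a)
SC: 5 outcomes — {0/1, 1/0, 1/1, 2/0, 2/1}
TSO: 6 outcomes — {0/0, 0/1, 1/0, 1/1, 2/0, 2/1}
PSO: 6 outcomes — {0/0, 0/1, 1/0, 1/1, 2/0, 2/1}
target 0/0 ∈ {TSO,PSO}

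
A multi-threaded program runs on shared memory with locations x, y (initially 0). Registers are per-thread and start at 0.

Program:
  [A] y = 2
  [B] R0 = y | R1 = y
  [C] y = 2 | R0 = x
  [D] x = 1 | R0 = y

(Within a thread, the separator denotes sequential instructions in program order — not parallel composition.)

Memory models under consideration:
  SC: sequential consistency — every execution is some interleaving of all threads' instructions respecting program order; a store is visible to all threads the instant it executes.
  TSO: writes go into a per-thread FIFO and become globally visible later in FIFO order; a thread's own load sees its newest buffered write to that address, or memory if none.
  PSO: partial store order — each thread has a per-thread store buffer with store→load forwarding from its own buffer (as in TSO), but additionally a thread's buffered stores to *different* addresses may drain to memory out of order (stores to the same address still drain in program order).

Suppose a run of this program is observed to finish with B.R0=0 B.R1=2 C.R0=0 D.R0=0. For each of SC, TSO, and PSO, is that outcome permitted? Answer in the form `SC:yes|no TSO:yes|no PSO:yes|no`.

SC:no TSO:yes PSO:yes

outcome vector order: (B.R0,B.R1,C.R0,D.R0)
[SC] allowed = {0/0/0/2, 0/0/1/0, 0/0/1/2, 0/2/0/2, 0/2/1/0, 0/2/1/2, 2/2/0/2, 2/2/1/0, 2/2/1/2}
[TSO] allowed = {0/0/0/0, 0/0/0/2, 0/0/1/0, 0/0/1/2, 0/2/0/0, 0/2/0/2, 0/2/1/0, 0/2/1/2, 2/2/0/0, 2/2/0/2, 2/2/1/0, 2/2/1/2}
[PSO] allowed = {0/0/0/0, 0/0/0/2, 0/0/1/0, 0/0/1/2, 0/2/0/0, 0/2/0/2, 0/2/1/0, 0/2/1/2, 2/2/0/0, 2/2/0/2, 2/2/1/0, 2/2/1/2}
target 0/2/0/0 ∈ {TSO,PSO}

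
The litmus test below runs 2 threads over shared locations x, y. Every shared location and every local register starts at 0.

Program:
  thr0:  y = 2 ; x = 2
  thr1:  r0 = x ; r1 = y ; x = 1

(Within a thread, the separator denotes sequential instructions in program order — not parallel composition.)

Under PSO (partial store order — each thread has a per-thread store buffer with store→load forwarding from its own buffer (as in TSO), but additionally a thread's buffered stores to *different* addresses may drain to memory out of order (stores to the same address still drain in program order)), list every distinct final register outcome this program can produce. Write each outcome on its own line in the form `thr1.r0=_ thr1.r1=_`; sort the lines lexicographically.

thr1.r0=0 thr1.r1=0
thr1.r0=0 thr1.r1=2
thr1.r0=2 thr1.r1=0
thr1.r0=2 thr1.r1=2

outcome vector order: (thr1.r0,thr1.r1)
|PSO outcomes| = 4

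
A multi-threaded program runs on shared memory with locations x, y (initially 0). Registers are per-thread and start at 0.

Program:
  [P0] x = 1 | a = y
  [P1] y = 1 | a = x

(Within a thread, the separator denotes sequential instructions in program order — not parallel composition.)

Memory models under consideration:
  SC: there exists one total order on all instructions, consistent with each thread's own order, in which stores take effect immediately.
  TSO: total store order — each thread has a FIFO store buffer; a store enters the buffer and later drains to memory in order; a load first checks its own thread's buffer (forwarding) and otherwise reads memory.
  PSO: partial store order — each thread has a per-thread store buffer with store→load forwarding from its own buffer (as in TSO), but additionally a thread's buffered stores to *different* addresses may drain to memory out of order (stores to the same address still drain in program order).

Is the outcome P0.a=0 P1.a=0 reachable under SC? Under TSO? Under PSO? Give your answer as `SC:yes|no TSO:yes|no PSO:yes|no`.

SC:no TSO:yes PSO:yes

outcome vector order: (P0.a,P1.a)
SC (3): 0/1; 1/0; 1/1
TSO (4): 0/0; 0/1; 1/0; 1/1
PSO (4): 0/0; 0/1; 1/0; 1/1
target 0/0 ∈ {TSO,PSO}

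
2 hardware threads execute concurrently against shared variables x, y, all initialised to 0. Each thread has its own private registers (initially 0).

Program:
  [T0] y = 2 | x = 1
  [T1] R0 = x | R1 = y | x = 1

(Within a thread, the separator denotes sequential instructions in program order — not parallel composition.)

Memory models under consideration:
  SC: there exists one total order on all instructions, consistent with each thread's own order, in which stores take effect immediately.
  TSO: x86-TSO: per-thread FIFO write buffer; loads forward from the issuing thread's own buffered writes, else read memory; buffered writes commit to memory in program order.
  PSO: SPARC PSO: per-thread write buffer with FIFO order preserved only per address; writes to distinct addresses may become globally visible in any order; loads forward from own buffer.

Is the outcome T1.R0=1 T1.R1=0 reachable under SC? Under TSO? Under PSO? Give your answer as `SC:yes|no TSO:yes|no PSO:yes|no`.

outcome vector order: (T1.R0,T1.R1)
SC: 3 outcomes — {<0 0>; <0 2>; <1 2>}
TSO: 3 outcomes — {<0 0>; <0 2>; <1 2>}
PSO: 4 outcomes — {<0 0>; <0 2>; <1 0>; <1 2>}
target <1 0> ∈ {PSO}

SC:no TSO:no PSO:yes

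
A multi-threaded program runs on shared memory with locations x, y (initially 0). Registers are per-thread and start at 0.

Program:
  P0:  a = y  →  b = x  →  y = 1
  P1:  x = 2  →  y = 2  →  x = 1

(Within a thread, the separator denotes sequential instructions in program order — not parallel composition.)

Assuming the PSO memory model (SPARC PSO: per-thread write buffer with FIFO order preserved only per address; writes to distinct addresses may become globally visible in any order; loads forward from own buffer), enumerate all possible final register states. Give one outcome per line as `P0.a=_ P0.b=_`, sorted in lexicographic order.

P0.a=0 P0.b=0
P0.a=0 P0.b=1
P0.a=0 P0.b=2
P0.a=2 P0.b=0
P0.a=2 P0.b=1
P0.a=2 P0.b=2

outcome vector order: (P0.a,P0.b)
|PSO outcomes| = 6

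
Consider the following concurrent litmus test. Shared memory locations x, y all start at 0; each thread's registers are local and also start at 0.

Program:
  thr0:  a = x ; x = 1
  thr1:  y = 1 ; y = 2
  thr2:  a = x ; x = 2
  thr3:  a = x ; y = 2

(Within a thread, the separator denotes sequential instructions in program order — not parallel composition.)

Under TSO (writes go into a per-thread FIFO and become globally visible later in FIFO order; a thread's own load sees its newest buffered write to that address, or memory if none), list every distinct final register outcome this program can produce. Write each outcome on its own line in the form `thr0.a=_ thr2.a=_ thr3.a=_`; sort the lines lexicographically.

outcome vector order: (thr0.a,thr2.a,thr3.a)
|TSO outcomes| = 9

thr0.a=0 thr2.a=0 thr3.a=0
thr0.a=0 thr2.a=0 thr3.a=1
thr0.a=0 thr2.a=0 thr3.a=2
thr0.a=0 thr2.a=1 thr3.a=0
thr0.a=0 thr2.a=1 thr3.a=1
thr0.a=0 thr2.a=1 thr3.a=2
thr0.a=2 thr2.a=0 thr3.a=0
thr0.a=2 thr2.a=0 thr3.a=1
thr0.a=2 thr2.a=0 thr3.a=2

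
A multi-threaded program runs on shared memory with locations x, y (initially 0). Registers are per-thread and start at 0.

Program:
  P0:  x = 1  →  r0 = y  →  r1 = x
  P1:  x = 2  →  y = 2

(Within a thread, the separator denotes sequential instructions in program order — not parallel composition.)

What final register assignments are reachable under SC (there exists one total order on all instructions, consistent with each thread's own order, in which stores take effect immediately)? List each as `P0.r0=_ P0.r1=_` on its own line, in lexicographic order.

outcome vector order: (P0.r0,P0.r1)
|SC outcomes| = 4

P0.r0=0 P0.r1=1
P0.r0=0 P0.r1=2
P0.r0=2 P0.r1=1
P0.r0=2 P0.r1=2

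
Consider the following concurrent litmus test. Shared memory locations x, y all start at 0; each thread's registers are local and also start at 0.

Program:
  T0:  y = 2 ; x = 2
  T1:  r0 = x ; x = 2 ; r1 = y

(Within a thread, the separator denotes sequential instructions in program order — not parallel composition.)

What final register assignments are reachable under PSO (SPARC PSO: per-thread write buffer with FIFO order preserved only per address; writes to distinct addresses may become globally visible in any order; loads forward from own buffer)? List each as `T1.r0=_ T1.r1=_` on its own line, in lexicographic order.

outcome vector order: (T1.r0,T1.r1)
|PSO outcomes| = 4

T1.r0=0 T1.r1=0
T1.r0=0 T1.r1=2
T1.r0=2 T1.r1=0
T1.r0=2 T1.r1=2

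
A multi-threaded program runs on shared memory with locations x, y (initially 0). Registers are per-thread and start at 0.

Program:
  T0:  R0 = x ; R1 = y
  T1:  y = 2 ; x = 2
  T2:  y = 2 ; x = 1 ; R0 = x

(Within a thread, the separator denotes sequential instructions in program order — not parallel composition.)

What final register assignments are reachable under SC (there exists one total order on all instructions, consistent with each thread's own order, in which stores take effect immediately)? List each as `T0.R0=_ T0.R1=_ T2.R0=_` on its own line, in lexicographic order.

T0.R0=0 T0.R1=0 T2.R0=1
T0.R0=0 T0.R1=0 T2.R0=2
T0.R0=0 T0.R1=2 T2.R0=1
T0.R0=0 T0.R1=2 T2.R0=2
T0.R0=1 T0.R1=2 T2.R0=1
T0.R0=1 T0.R1=2 T2.R0=2
T0.R0=2 T0.R1=2 T2.R0=1
T0.R0=2 T0.R1=2 T2.R0=2

outcome vector order: (T0.R0,T0.R1,T2.R0)
|SC outcomes| = 8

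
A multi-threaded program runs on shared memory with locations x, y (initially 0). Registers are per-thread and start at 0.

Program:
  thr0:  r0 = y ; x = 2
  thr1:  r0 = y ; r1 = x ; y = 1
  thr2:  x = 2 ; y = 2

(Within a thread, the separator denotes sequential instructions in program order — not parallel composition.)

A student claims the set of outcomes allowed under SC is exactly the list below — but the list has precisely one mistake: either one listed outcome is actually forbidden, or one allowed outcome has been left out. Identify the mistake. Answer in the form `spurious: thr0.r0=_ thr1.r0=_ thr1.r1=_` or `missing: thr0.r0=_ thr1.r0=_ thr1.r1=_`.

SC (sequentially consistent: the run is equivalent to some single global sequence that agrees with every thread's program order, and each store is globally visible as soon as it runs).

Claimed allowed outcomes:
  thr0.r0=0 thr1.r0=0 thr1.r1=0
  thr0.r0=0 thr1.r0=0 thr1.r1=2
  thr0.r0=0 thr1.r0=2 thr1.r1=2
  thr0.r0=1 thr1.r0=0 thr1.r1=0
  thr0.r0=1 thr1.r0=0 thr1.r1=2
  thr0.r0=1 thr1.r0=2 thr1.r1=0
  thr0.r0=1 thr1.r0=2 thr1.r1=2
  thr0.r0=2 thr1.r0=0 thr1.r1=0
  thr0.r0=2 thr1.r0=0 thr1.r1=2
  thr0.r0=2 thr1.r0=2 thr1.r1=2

spurious: thr0.r0=1 thr1.r0=2 thr1.r1=0

outcome vector order: (thr0.r0,thr1.r0,thr1.r1)
under SC → 0/0/0, 0/0/2, 0/2/2, 1/0/0, 1/0/2, 1/2/2, 2/0/0, 2/0/2, 2/2/2
claimed∖SC = {1/2/0}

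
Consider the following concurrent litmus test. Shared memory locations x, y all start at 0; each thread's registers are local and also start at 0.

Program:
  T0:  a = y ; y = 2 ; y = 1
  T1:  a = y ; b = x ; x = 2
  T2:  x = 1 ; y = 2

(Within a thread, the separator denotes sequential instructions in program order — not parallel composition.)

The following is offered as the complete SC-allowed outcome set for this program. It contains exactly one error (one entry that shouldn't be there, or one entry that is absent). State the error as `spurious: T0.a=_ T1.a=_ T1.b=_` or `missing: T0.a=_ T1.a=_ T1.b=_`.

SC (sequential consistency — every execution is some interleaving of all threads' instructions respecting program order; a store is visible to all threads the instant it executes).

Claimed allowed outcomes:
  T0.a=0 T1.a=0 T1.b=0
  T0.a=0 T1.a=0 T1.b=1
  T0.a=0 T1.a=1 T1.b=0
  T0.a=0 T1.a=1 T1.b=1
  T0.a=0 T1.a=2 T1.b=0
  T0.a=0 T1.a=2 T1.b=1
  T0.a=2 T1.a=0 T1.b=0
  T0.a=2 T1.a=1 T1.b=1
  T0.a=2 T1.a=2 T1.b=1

missing: T0.a=2 T1.a=0 T1.b=1

outcome vector order: (T0.a,T1.a,T1.b)
under SC → 000, 001, 010, 011, 020, 021, 200, 201, 211, 221
SC∖claimed = {201}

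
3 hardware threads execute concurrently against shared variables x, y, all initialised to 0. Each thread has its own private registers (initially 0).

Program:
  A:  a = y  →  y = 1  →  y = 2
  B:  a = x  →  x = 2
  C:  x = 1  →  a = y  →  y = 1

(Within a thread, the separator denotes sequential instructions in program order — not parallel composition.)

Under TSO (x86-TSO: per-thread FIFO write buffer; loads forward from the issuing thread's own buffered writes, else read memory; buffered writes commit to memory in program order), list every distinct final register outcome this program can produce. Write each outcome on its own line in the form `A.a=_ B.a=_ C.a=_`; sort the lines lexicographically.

outcome vector order: (A.a,B.a,C.a)
|TSO outcomes| = 8

A.a=0 B.a=0 C.a=0
A.a=0 B.a=0 C.a=1
A.a=0 B.a=0 C.a=2
A.a=0 B.a=1 C.a=0
A.a=0 B.a=1 C.a=1
A.a=0 B.a=1 C.a=2
A.a=1 B.a=0 C.a=0
A.a=1 B.a=1 C.a=0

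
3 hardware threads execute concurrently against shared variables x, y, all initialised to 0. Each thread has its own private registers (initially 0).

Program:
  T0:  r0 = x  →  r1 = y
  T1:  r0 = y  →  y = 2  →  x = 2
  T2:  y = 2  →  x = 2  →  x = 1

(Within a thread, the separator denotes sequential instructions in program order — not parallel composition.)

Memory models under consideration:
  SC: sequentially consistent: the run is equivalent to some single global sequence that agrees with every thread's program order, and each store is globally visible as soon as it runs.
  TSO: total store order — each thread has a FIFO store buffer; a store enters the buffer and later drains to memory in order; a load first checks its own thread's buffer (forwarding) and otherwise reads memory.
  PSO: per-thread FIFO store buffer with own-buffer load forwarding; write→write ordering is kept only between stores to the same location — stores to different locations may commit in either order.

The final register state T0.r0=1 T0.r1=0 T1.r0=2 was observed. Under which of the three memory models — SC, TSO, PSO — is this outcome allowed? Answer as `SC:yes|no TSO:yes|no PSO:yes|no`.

SC:no TSO:no PSO:yes

outcome vector order: (T0.r0,T0.r1,T1.r0)
SC (8): 000 002 020 022 120 122 220 222
TSO (8): 000 002 020 022 120 122 220 222
PSO (12): 000 002 020 022 100 102 120 122 200 202 220 222
target 102 ∈ {PSO}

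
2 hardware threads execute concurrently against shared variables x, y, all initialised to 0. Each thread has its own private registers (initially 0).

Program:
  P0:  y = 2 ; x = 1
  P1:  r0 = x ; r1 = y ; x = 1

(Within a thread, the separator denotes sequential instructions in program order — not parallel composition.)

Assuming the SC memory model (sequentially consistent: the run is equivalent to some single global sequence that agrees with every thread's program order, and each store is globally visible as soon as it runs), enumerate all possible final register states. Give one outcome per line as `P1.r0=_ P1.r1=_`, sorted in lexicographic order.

outcome vector order: (P1.r0,P1.r1)
|SC outcomes| = 3

P1.r0=0 P1.r1=0
P1.r0=0 P1.r1=2
P1.r0=1 P1.r1=2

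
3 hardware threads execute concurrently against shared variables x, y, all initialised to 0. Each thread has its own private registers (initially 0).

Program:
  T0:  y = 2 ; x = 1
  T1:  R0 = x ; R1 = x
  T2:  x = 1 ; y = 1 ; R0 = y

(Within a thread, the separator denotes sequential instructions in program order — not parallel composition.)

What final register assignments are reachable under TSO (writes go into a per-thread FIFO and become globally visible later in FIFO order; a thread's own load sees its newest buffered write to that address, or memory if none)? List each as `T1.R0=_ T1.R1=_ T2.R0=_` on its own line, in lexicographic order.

outcome vector order: (T1.R0,T1.R1,T2.R0)
|TSO outcomes| = 6

T1.R0=0 T1.R1=0 T2.R0=1
T1.R0=0 T1.R1=0 T2.R0=2
T1.R0=0 T1.R1=1 T2.R0=1
T1.R0=0 T1.R1=1 T2.R0=2
T1.R0=1 T1.R1=1 T2.R0=1
T1.R0=1 T1.R1=1 T2.R0=2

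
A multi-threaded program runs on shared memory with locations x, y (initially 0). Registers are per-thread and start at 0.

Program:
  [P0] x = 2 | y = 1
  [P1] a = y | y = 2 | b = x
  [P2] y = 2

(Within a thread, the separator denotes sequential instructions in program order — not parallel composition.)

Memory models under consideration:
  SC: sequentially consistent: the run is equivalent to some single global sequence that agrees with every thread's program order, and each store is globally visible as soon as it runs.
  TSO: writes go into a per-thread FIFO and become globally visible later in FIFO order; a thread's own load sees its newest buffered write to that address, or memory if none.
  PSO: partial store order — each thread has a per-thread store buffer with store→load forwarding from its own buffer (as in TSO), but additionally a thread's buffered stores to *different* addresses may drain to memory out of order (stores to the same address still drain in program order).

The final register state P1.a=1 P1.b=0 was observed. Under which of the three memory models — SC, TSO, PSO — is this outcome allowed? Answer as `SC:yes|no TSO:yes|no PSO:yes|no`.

outcome vector order: (P1.a,P1.b)
under SC → <0 0> <0 2> <1 2> <2 0> <2 2>
under TSO → <0 0> <0 2> <1 2> <2 0> <2 2>
under PSO → <0 0> <0 2> <1 0> <1 2> <2 0> <2 2>
target <1 0> ∈ {PSO}

SC:no TSO:no PSO:yes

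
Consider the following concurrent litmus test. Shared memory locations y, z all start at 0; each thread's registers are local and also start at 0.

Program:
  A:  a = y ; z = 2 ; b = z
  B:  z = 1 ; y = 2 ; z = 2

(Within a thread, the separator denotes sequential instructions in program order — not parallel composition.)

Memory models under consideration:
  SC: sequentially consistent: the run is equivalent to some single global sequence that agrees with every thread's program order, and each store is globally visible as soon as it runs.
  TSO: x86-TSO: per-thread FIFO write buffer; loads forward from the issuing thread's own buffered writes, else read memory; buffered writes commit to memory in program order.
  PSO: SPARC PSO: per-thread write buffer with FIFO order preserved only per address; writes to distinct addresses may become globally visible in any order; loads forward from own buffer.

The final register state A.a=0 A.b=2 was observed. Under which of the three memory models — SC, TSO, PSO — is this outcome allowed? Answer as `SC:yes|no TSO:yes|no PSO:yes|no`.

SC:yes TSO:yes PSO:yes

outcome vector order: (A.a,A.b)
SC (3): <0 1> <0 2> <2 2>
TSO (3): <0 1> <0 2> <2 2>
PSO (4): <0 1> <0 2> <2 1> <2 2>
target <0 2> ∈ {SC,TSO,PSO}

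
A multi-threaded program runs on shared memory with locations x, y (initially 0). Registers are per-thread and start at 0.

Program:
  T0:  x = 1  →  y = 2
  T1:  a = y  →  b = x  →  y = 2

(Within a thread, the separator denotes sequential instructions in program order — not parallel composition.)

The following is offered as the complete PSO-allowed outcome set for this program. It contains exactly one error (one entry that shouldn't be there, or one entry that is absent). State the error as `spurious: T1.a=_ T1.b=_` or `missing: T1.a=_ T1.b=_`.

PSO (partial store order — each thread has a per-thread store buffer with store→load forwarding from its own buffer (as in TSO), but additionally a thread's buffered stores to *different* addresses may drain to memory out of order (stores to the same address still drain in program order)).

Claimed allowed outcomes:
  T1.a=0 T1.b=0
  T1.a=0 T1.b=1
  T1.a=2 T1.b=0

missing: T1.a=2 T1.b=1

outcome vector order: (T1.a,T1.b)
[PSO] allowed = {(0,0) (0,1) (2,0) (2,1)}
PSO∖claimed = {(2,1)}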